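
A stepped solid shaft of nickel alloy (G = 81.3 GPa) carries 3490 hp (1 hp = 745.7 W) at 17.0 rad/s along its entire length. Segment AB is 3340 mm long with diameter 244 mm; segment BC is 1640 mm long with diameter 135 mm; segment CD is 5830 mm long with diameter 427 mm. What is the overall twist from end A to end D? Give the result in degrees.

6.65°

ω = 17.0 rad/s, so T = P/ω = 3490×745.7 / 17.00 = 153100 N·m.
J_AB = π(0.244)⁴/32 = 3.48×10^-4 m⁴; J_BC = π(0.135)⁴/32 = 3.26×10^-5 m⁴; J_CD = π(0.427)⁴/32 = 3.26×10^-3 m⁴.
θ = (T/G)·Σ L_i/J_i = (153100/81.3×10⁹)·(3.34/3.48×10^-4 + 1.64/3.26×10^-5 + 5.83/3.26×10^-3) = 0.1161 rad.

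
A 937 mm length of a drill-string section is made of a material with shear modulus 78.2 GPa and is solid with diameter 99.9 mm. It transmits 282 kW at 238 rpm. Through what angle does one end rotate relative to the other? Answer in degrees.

ω = 2π·238/60 = 24.92 rad/s, so T = P/ω = 282×10³ / 24.92 = 11310 N·m.
J = πd⁴/32 = π(0.0999)⁴/32 = 9.778×10^-6 m⁴.
θ = T·L/(G·J) = 11310 × 0.937 / (78.2×10⁹ × 9.778×10^-6) = 0.01386 rad.

0.794°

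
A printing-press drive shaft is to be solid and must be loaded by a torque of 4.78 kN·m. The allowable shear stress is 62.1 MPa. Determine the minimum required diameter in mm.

For a solid shaft τ_max = 16T/(πd³), so d = (16T/(π τ_allow))^(1/3) = (16·4780/(π·6.21×10^7))^(1/3) = 0.07319 m.

73.2 mm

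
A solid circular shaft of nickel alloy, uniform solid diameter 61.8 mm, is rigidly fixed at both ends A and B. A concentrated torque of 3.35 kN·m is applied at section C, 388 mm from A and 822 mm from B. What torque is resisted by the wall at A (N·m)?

With uniform GJ and both ends fixed, compatibility θ_AC = θ_CB gives T_A·a = T_B·b, together with T_A + T_B = T₀.
T_A = T₀·b/(a+b) = 3350·822/1210 = 2276 N·m; T_B = 1074 N·m.

2280 N·m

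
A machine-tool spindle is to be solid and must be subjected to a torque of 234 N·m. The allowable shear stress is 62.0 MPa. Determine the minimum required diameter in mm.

For a solid shaft τ_max = 16T/(πd³), so d = (16T/(π τ_allow))^(1/3) = (16·234.0/(π·6.20×10^7))^(1/3) = 0.02679 m.

26.8 mm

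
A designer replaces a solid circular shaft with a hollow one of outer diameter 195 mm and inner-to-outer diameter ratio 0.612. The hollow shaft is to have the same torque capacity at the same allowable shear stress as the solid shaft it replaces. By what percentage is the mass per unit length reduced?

Equal τ_max and T ⇒ the solid shaft needs d_s³ = d_o³(1−k⁴), so d_s = 195·(1−0.612⁴)^(1/3) = 185.4 mm.
Area ratio A_h/A_s = d_o²(1−k²)/d_s² = (1−k²)/(1−k⁴)^(2/3) = 0.6918.
Mass saving = 1 − 0.6918 = 30.8 %.

30.8 %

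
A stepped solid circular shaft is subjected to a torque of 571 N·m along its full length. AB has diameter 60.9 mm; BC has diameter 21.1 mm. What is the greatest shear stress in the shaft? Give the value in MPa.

Under the same torque, τ_max = 16T/(πd³) is largest where d is smallest — segment BC (d = 21.1 mm).
τ_max = 16·571.0/(π·(0.0211)³) = 3.096×10^8 Pa.

310 MPa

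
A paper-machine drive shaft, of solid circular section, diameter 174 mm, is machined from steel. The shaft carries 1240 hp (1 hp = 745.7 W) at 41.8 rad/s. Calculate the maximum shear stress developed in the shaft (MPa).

21.4 MPa

ω = 41.8 rad/s, so T = P/ω = 1240×745.7 / 41.80 = 22120 N·m.
J = πd⁴/32 = π(0.174)⁴/32 = 8.999×10^-5 m⁴.
τ_max = T·r/J = 22120 × 0.0870 / 8.999×10^-5 = 2.139×10^7 Pa.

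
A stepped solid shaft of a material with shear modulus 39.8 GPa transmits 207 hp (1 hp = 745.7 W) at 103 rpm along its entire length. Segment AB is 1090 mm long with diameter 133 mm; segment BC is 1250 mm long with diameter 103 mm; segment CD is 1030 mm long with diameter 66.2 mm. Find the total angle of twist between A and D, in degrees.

14.3°

ω = 2π·103/60 = 10.79 rad/s, so T = P/ω = 207×745.7 / 10.79 = 14310 N·m.
J_AB = π(0.133)⁴/32 = 3.07×10^-5 m⁴; J_BC = π(0.103)⁴/32 = 1.10×10^-5 m⁴; J_CD = π(0.0662)⁴/32 = 1.89×10^-6 m⁴.
θ = (T/G)·Σ L_i/J_i = (14310/39.8×10⁹)·(1.09/3.07×10^-5 + 1.25/1.10×10^-5 + 1.03/1.89×10^-6) = 0.2499 rad.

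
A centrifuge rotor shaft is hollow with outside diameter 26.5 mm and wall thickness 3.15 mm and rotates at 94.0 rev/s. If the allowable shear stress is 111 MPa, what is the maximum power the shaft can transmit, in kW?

159 kW

J = π(d_o⁴ − d_i⁴)/32 = π(0.0265⁴ − 0.0202⁴)/32 = 3.207×10^-8 m⁴.
T_max = τ_allow·J/r = 1.11×10^8 × 3.207×10^-8 / 0.0132 = 268.7 N·m.
ω = 2π·94.0 = 590.6 rad/s, so P_max = T_max·ω = 1.587×10^5 W.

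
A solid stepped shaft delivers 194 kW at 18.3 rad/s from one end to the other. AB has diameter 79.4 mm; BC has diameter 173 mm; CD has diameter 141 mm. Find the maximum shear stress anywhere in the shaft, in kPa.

ω = 18.3 rad/s, so T = P/ω = 194×10³ / 18.30 = 10600 N·m.
Under the same torque, τ_max = 16T/(πd³) is largest where d is smallest — segment AB (d = 79.4 mm).
τ_max = 16·10600/(π·(0.0794)³) = 1.079×10^8 Pa.

108000 kPa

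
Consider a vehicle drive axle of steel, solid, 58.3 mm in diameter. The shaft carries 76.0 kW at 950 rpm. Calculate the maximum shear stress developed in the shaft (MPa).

ω = 2π·950/60 = 99.48 rad/s, so T = P/ω = 76.0×10³ / 99.48 = 763.9 N·m.
J = πd⁴/32 = π(0.0583)⁴/32 = 1.134×10^-6 m⁴.
τ_max = T·r/J = 763.9 × 0.0291 / 1.134×10^-6 = 1.963×10^7 Pa.

19.6 MPa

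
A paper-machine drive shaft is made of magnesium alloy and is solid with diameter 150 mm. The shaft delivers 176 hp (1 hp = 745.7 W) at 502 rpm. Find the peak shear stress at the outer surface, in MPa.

3.77 MPa

ω = 2π·502/60 = 52.57 rad/s, so T = P/ω = 176×745.7 / 52.57 = 2497 N·m.
J = πd⁴/32 = π(0.150)⁴/32 = 4.970×10^-5 m⁴.
τ_max = T·r/J = 2497 × 0.0750 / 4.970×10^-5 = 3.767×10^6 Pa.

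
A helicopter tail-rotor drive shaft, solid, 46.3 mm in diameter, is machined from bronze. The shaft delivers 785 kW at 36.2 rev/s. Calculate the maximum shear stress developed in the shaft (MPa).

ω = 2π·36.2 = 227.5 rad/s, so T = P/ω = 785×10³ / 227.5 = 3451 N·m.
J = πd⁴/32 = π(0.0463)⁴/32 = 4.512×10^-7 m⁴.
τ_max = T·r/J = 3451 × 0.0231 / 4.512×10^-7 = 1.771×10^8 Pa.

177 MPa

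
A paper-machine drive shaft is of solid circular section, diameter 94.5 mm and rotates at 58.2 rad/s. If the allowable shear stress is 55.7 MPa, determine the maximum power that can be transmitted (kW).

J = πd⁴/32 = π(0.0945)⁴/32 = 7.829×10^-6 m⁴.
T_max = τ_allow·J/r = 5.57×10^7 × 7.829×10^-6 / 0.0473 = 9230 N·m.
ω = 58.2 rad/s, so P_max = T_max·ω = 5.372×10^5 W.

537 kW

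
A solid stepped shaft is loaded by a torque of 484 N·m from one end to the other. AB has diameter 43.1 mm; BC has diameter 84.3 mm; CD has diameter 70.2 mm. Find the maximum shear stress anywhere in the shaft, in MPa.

Under the same torque, τ_max = 16T/(πd³) is largest where d is smallest — segment AB (d = 43.1 mm).
τ_max = 16·484.0/(π·(0.0431)³) = 3.079×10^7 Pa.

30.8 MPa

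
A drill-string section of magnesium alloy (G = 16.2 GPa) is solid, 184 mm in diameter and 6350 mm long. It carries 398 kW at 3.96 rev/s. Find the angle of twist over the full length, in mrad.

ω = 2π·3.96 = 24.88 rad/s, so T = P/ω = 398×10³ / 24.88 = 16000 N·m.
J = πd⁴/32 = π(0.184)⁴/32 = 1.125×10^-4 m⁴.
θ = T·L/(G·J) = 16000 × 6.35 / (16.2×10⁹ × 1.125×10^-4) = 0.05572 rad.

55.7 mrad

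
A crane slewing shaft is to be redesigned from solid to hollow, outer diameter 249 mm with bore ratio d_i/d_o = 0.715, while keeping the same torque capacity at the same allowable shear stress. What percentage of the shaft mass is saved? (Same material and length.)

Equal τ_max and T ⇒ the solid shaft needs d_s³ = d_o³(1−k⁴), so d_s = 249·(1−0.715⁴)^(1/3) = 225.1 mm.
Area ratio A_h/A_s = d_o²(1−k²)/d_s² = (1−k²)/(1−k⁴)^(2/3) = 0.5982.
Mass saving = 1 − 0.5982 = 40.2 %.

40.2 %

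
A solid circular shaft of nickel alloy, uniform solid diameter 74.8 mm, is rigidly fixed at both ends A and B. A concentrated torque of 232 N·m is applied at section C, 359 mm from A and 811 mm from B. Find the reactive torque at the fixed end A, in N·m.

With uniform GJ and both ends fixed, compatibility θ_AC = θ_CB gives T_A·a = T_B·b, together with T_A + T_B = T₀.
T_A = T₀·b/(a+b) = 232.0·811/1170 = 160.8 N·m; T_B = 71.19 N·m.

161 N·m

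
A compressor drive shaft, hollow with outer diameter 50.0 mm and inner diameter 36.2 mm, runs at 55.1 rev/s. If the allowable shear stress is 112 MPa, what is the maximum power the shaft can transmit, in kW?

J = π(d_o⁴ − d_i⁴)/32 = π(0.0500⁴ − 0.0362⁴)/32 = 4.450×10^-7 m⁴.
T_max = τ_allow·J/r = 1.12×10^8 × 4.450×10^-7 / 0.0250 = 1994 N·m.
ω = 2π·55.1 = 346.2 rad/s, so P_max = T_max·ω = 6.902×10^5 W.

690 kW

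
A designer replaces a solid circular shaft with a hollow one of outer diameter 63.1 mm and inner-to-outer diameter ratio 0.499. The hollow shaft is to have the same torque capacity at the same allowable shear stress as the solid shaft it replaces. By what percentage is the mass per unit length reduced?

21.6 %

Equal τ_max and T ⇒ the solid shaft needs d_s³ = d_o³(1−k⁴), so d_s = 63.1·(1−0.499⁴)^(1/3) = 61.77 mm.
Area ratio A_h/A_s = d_o²(1−k²)/d_s² = (1−k²)/(1−k⁴)^(2/3) = 0.7837.
Mass saving = 1 − 0.7837 = 21.6 %.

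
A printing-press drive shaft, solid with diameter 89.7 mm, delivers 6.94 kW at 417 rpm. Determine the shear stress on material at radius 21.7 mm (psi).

78.7 psi

ω = 2π·417/60 = 43.67 rad/s, so T = P/ω = 6.94×10³ / 43.67 = 158.9 N·m.
J = πd⁴/32 = π(0.0897)⁴/32 = 6.356×10^-6 m⁴.
Shear stress varies linearly with radius: τ = T·r/J = 158.9 × 0.0217 / 6.356×10^-6 = 5.426×10^5 Pa.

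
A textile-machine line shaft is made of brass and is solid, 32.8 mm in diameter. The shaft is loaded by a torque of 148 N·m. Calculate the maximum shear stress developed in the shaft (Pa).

2.14e7 Pa

J = πd⁴/32 = π(0.0328)⁴/32 = 1.136×10^-7 m⁴.
τ_max = T·r/J = 148.0 × 0.0164 / 1.136×10^-7 = 2.136×10^7 Pa.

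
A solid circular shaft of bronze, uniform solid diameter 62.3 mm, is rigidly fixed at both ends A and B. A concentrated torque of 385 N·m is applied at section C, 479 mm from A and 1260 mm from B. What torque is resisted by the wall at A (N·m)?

With uniform GJ and both ends fixed, compatibility θ_AC = θ_CB gives T_A·a = T_B·b, together with T_A + T_B = T₀.
T_A = T₀·b/(a+b) = 385.0·1260/1739 = 279.0 N·m; T_B = 106.0 N·m.

279 N·m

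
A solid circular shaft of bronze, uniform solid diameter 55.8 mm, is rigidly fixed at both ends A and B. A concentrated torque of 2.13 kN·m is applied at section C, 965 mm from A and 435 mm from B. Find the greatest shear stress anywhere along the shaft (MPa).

43.0 MPa

With uniform GJ and both ends fixed, compatibility θ_AC = θ_CB gives T_A·a = T_B·b, together with T_A + T_B = T₀.
T_A = T₀·b/(a+b) = 2130·435/1400 = 661.8 N·m; T_B = 1468 N·m.
τ in each portion: τ_AC = 1.94×10^7 Pa, τ_CB = 4.30×10^7 Pa; maximum is in CB.
τ_max = T_CB·r/J = 1468·0.0279/9.52×10^-7 = 4.304×10^7 Pa.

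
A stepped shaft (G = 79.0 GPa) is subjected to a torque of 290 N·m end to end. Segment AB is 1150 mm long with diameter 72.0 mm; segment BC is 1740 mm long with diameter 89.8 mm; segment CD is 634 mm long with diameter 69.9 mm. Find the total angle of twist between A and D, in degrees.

J_AB = π(0.0720)⁴/32 = 2.64×10^-6 m⁴; J_BC = π(0.0898)⁴/32 = 6.38×10^-6 m⁴; J_CD = π(0.0699)⁴/32 = 2.34×10^-6 m⁴.
θ = (T/G)·Σ L_i/J_i = (290.0/79.0×10⁹)·(1.15/2.64×10^-6 + 1.74/6.38×10^-6 + 0.634/2.34×10^-6) = 3.594×10^-3 rad.

0.206°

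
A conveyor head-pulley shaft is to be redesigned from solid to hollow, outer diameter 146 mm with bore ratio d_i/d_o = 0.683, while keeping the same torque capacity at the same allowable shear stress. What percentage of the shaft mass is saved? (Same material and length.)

Equal τ_max and T ⇒ the solid shaft needs d_s³ = d_o³(1−k⁴), so d_s = 146·(1−0.683⁴)^(1/3) = 134.5 mm.
Area ratio A_h/A_s = d_o²(1−k²)/d_s² = (1−k²)/(1−k⁴)^(2/3) = 0.6283.
Mass saving = 1 − 0.6283 = 37.2 %.

37.2 %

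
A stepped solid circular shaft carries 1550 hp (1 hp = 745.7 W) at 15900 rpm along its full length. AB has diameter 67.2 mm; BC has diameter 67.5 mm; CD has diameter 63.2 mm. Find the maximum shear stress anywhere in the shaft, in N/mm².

ω = 2π·15900/60 = 1665 rad/s, so T = P/ω = 1550×745.7 / 1665 = 694.2 N·m.
Under the same torque, τ_max = 16T/(πd³) is largest where d is smallest — segment CD (d = 63.2 mm).
τ_max = 16·694.2/(π·(0.0632)³) = 1.401×10^7 Pa.

14.0 N/mm²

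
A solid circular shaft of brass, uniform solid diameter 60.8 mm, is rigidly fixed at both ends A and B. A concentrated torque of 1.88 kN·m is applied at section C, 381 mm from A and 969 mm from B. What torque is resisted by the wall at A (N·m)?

With uniform GJ and both ends fixed, compatibility θ_AC = θ_CB gives T_A·a = T_B·b, together with T_A + T_B = T₀.
T_A = T₀·b/(a+b) = 1880·969/1350 = 1349 N·m; T_B = 530.6 N·m.

1350 N·m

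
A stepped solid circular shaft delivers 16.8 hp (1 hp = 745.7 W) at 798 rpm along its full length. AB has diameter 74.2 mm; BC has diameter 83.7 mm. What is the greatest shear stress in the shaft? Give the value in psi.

271 psi

ω = 2π·798/60 = 83.57 rad/s, so T = P/ω = 16.8×745.7 / 83.57 = 149.9 N·m.
Under the same torque, τ_max = 16T/(πd³) is largest where d is smallest — segment AB (d = 74.2 mm).
τ_max = 16·149.9/(π·(0.0742)³) = 1.869×10^6 Pa.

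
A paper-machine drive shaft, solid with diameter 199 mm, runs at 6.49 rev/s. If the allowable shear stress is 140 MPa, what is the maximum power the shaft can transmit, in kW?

J = πd⁴/32 = π(0.199)⁴/32 = 1.540×10^-4 m⁴.
T_max = τ_allow·J/r = 1.40×10^8 × 1.540×10^-4 / 0.0995 = 216600 N·m.
ω = 2π·6.49 = 40.78 rad/s, so P_max = T_max·ω = 8.834×10^6 W.

8830 kW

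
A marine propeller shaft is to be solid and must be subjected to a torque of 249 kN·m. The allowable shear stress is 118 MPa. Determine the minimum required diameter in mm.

221 mm

For a solid shaft τ_max = 16T/(πd³), so d = (16T/(π τ_allow))^(1/3) = (16·249000/(π·1.18×10^8))^(1/3) = 0.2207 m.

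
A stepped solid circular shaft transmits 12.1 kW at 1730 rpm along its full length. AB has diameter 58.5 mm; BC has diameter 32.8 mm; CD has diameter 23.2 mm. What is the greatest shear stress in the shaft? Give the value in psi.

ω = 2π·1730/60 = 181.2 rad/s, so T = P/ω = 12.1×10³ / 181.2 = 66.79 N·m.
Under the same torque, τ_max = 16T/(πd³) is largest where d is smallest — segment CD (d = 23.2 mm).
τ_max = 16·66.79/(π·(0.0232)³) = 2.724×10^7 Pa.

3950 psi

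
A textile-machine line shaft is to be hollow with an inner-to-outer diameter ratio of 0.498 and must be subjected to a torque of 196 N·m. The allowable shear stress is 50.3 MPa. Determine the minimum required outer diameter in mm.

27.7 mm

For a hollow shaft with d_i/d_o = 0.498: τ_max = 16T/(π d_o³ (1−k⁴)), so d_o = [16T/(π τ_allow (1−k⁴))]^(1/3) = [16·196.0/(π·5.03×10^7·0.9385)]^(1/3) = 0.02765 m.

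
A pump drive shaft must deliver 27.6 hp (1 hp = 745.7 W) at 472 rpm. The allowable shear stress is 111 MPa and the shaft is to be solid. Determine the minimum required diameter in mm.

26.7 mm

ω = 2π·472/60 = 49.43 rad/s, so T = P/ω = 27.6×745.7 / 49.43 = 416.4 N·m.
For a solid shaft τ_max = 16T/(πd³), so d = (16T/(π τ_allow))^(1/3) = (16·416.4/(π·1.11×10^8))^(1/3) = 0.02673 m.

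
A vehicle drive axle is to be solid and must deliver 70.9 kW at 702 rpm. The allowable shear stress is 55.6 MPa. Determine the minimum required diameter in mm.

ω = 2π·702/60 = 73.51 rad/s, so T = P/ω = 70.9×10³ / 73.51 = 964.5 N·m.
For a solid shaft τ_max = 16T/(πd³), so d = (16T/(π τ_allow))^(1/3) = (16·964.5/(π·5.56×10^7))^(1/3) = 0.04454 m.

44.5 mm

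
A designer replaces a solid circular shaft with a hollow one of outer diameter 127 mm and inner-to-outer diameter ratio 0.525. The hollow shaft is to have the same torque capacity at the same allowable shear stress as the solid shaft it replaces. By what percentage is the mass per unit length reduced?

Equal τ_max and T ⇒ the solid shaft needs d_s³ = d_o³(1−k⁴), so d_s = 127·(1−0.525⁴)^(1/3) = 123.7 mm.
Area ratio A_h/A_s = d_o²(1−k²)/d_s² = (1−k²)/(1−k⁴)^(2/3) = 0.7636.
Mass saving = 1 − 0.7636 = 23.6 %.

23.6 %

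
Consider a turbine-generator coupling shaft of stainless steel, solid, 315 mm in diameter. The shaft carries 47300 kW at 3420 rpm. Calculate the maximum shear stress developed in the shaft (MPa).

21.5 MPa

ω = 2π·3420/60 = 358.1 rad/s, so T = P/ω = 47300×10³ / 358.1 = 132100 N·m.
J = πd⁴/32 = π(0.315)⁴/32 = 9.666×10^-4 m⁴.
τ_max = T·r/J = 132100 × 0.158 / 9.666×10^-4 = 2.152×10^7 Pa.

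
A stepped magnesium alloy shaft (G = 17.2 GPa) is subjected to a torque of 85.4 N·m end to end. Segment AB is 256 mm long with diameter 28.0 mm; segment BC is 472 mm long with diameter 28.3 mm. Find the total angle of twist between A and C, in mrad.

J_AB = π(0.0280)⁴/32 = 6.03×10^-8 m⁴; J_BC = π(0.0283)⁴/32 = 6.30×10^-8 m⁴.
θ = (T/G)·Σ L_i/J_i = (85.40/17.2×10⁹)·(0.256/6.03×10^-8 + 0.472/6.30×10^-8) = 0.05828 rad.

58.3 mrad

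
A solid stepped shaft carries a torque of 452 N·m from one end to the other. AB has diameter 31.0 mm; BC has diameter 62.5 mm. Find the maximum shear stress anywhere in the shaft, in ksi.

Under the same torque, τ_max = 16T/(πd³) is largest where d is smallest — segment AB (d = 31.0 mm).
τ_max = 16·452.0/(π·(0.0310)³) = 7.727×10^7 Pa.

11.2 ksi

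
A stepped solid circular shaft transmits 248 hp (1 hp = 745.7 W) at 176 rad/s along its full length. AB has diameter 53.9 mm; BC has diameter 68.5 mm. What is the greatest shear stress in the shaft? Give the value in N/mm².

34.2 N/mm²

ω = 176 rad/s, so T = P/ω = 248×745.7 / 176.0 = 1051 N·m.
Under the same torque, τ_max = 16T/(πd³) is largest where d is smallest — segment AB (d = 53.9 mm).
τ_max = 16·1051/(π·(0.0539)³) = 3.417×10^7 Pa.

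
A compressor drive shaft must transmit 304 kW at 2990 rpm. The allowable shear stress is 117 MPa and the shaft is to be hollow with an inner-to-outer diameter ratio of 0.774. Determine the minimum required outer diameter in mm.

ω = 2π·2990/60 = 313.1 rad/s, so T = P/ω = 304×10³ / 313.1 = 970.9 N·m.
For a hollow shaft with d_i/d_o = 0.774: τ_max = 16T/(π d_o³ (1−k⁴)), so d_o = [16T/(π τ_allow (1−k⁴))]^(1/3) = [16·970.9/(π·1.17×10^8·0.6411)]^(1/3) = 0.04040 m.

40.4 mm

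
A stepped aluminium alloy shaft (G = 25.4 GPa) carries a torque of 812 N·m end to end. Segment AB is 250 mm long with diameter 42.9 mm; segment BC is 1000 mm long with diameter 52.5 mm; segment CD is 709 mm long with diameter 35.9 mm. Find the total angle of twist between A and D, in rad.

J_AB = π(0.0429)⁴/32 = 3.33×10^-7 m⁴; J_BC = π(0.0525)⁴/32 = 7.46×10^-7 m⁴; J_CD = π(0.0359)⁴/32 = 1.63×10^-7 m⁴.
θ = (T/G)·Σ L_i/J_i = (812.0/25.4×10⁹)·(0.250/3.33×10^-7 + 1.00/7.46×10^-7 + 0.709/1.63×10^-7) = 0.2059 rad.

0.206 rad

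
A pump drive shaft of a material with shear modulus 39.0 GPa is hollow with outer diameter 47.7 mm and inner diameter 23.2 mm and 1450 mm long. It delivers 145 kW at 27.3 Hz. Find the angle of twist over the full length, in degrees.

3.75°

ω = 2π·27.3 = 171.5 rad/s, so T = P/ω = 145×10³ / 171.5 = 845.3 N·m.
J = π(d_o⁴ − d_i⁴)/32 = π(0.0477⁴ − 0.0232⁴)/32 = 4.798×10^-7 m⁴.
θ = T·L/(G·J) = 845.3 × 1.45 / (39.0×10⁹ × 4.798×10^-7) = 0.06550 rad.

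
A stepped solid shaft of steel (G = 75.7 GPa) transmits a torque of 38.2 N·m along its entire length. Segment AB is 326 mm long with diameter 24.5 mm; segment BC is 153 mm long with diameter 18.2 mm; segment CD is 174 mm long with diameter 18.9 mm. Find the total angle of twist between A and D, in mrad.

18.8 mrad

J_AB = π(0.0245)⁴/32 = 3.54×10^-8 m⁴; J_BC = π(0.0182)⁴/32 = 1.08×10^-8 m⁴; J_CD = π(0.0189)⁴/32 = 1.25×10^-8 m⁴.
θ = (T/G)·Σ L_i/J_i = (38.20/75.7×10⁹)·(0.326/3.54×10^-8 + 0.153/1.08×10^-8 + 0.174/1.25×10^-8) = 0.01883 rad.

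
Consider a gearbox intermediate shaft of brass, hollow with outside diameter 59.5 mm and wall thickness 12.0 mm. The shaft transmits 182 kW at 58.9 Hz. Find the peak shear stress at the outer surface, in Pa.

ω = 2π·58.9 = 370.1 rad/s, so T = P/ω = 182×10³ / 370.1 = 491.8 N·m.
J = π(d_o⁴ − d_i⁴)/32 = π(0.0595⁴ − 0.0355⁴)/32 = 1.075×10^-6 m⁴.
τ_max = T·r/J = 491.8 × 0.0297 / 1.075×10^-6 = 1.362×10^7 Pa.

1.36e7 Pa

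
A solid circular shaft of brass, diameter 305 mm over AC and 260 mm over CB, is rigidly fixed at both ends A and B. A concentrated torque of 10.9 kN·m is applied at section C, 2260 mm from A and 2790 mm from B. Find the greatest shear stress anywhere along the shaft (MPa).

1.37 MPa

Compatibility: T_A·a/J_AC = T_B·b/J_CB with T_A + T_B = T₀.
J_AC = 8.50×10^-4 m⁴, J_CB = 4.49×10^-4 m⁴, so T_A = T₀·(J_AC/a)/((J_AC/a)+(J_CB/b)) = 7634 N·m, T_B = 3266 N·m.
τ in each portion: τ_AC = 1.37×10^6 Pa, τ_CB = 9.46×10^5 Pa; maximum is in AC.
τ_max = T_AC·r/J = 7634·0.152/8.50×10^-4 = 1.370×10^6 Pa.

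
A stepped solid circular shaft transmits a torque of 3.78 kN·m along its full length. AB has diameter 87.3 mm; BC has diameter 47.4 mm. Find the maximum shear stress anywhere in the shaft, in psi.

Under the same torque, τ_max = 16T/(πd³) is largest where d is smallest — segment BC (d = 47.4 mm).
τ_max = 16·3780/(π·(0.0474)³) = 1.808×10^8 Pa.

26200 psi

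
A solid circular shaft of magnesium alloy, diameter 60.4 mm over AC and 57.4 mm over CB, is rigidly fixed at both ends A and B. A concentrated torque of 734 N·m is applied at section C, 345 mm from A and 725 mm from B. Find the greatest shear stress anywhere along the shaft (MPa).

Compatibility: T_A·a/J_AC = T_B·b/J_CB with T_A + T_B = T₀.
J_AC = 1.31×10^-6 m⁴, J_CB = 1.07×10^-6 m⁴, so T_A = T₀·(J_AC/a)/((J_AC/a)+(J_CB/b)) = 528.8 N·m, T_B = 205.2 N·m.
τ in each portion: τ_AC = 1.22×10^7 Pa, τ_CB = 5.53×10^6 Pa; maximum is in AC.
τ_max = T_AC·r/J = 528.8·0.0302/1.31×10^-6 = 1.222×10^7 Pa.

12.2 MPa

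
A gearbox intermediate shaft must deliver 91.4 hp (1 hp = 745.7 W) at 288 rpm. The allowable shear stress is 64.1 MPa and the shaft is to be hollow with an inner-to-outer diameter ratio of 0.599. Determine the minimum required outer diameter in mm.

59.1 mm

ω = 2π·288/60 = 30.16 rad/s, so T = P/ω = 91.4×745.7 / 30.16 = 2260 N·m.
For a hollow shaft with d_i/d_o = 0.599: τ_max = 16T/(π d_o³ (1−k⁴)), so d_o = [16T/(π τ_allow (1−k⁴))]^(1/3) = [16·2260/(π·6.41×10^7·0.8713)]^(1/3) = 0.05907 m.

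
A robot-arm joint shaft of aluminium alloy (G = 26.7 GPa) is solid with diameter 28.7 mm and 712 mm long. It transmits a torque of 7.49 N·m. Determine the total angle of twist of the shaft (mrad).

J = πd⁴/32 = π(0.0287)⁴/32 = 6.661×10^-8 m⁴.
θ = T·L/(G·J) = 7.490 × 0.712 / (26.7×10⁹ × 6.661×10^-8) = 2.999×10^-3 rad.

3.00 mrad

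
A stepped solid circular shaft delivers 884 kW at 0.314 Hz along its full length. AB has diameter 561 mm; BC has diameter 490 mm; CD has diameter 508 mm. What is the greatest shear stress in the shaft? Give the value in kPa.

ω = 2π·0.314 = 1.973 rad/s, so T = P/ω = 884×10³ / 1.973 = 448100 N·m.
Under the same torque, τ_max = 16T/(πd³) is largest where d is smallest — segment BC (d = 490 mm).
τ_max = 16·448100/(π·(0.490)³) = 1.940×10^7 Pa.

19400 kPa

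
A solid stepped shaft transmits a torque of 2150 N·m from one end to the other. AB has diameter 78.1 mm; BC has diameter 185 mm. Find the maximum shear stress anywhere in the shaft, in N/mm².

23.0 N/mm²

Under the same torque, τ_max = 16T/(πd³) is largest where d is smallest — segment AB (d = 78.1 mm).
τ_max = 16·2150/(π·(0.0781)³) = 2.299×10^7 Pa.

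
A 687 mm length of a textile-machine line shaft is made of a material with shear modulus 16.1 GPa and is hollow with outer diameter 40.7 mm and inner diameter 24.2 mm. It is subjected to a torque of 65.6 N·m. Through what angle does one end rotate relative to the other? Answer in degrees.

0.680°

J = π(d_o⁴ − d_i⁴)/32 = π(0.0407⁴ − 0.0242⁴)/32 = 2.357×10^-7 m⁴.
θ = T·L/(G·J) = 65.60 × 0.687 / (16.1×10⁹ × 2.357×10^-7) = 0.01188 rad.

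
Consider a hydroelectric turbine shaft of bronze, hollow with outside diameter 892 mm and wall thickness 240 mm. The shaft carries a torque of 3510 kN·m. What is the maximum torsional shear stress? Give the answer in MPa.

26.4 MPa

J = π(d_o⁴ − d_i⁴)/32 = π(0.892⁴ − 0.412⁴)/32 = 0.05932 m⁴.
τ_max = T·r/J = 3.510e6 × 0.446 / 0.05932 = 2.639×10^7 Pa.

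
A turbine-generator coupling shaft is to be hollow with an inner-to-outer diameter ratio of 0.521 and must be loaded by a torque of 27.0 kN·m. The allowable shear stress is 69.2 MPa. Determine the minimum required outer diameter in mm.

For a hollow shaft with d_i/d_o = 0.521: τ_max = 16T/(π d_o³ (1−k⁴)), so d_o = [16T/(π τ_allow (1−k⁴))]^(1/3) = [16·27000/(π·6.92×10^7·0.9263)]^(1/3) = 0.1290 m.

129 mm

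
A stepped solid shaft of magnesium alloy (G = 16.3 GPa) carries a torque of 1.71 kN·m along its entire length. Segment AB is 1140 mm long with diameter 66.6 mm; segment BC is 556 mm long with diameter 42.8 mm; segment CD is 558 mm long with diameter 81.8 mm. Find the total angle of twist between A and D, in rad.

0.252 rad

J_AB = π(0.0666)⁴/32 = 1.93×10^-6 m⁴; J_BC = π(0.0428)⁴/32 = 3.29×10^-7 m⁴; J_CD = π(0.0818)⁴/32 = 4.40×10^-6 m⁴.
θ = (T/G)·Σ L_i/J_i = (1710/16.3×10⁹)·(1.14/1.93×10^-6 + 0.556/3.29×10^-7 + 0.558/4.40×10^-6) = 0.2523 rad.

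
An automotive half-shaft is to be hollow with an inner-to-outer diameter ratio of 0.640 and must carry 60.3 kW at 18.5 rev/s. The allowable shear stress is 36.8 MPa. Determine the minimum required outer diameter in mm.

44.2 mm

ω = 2π·18.5 = 116.2 rad/s, so T = P/ω = 60.3×10³ / 116.2 = 518.8 N·m.
For a hollow shaft with d_i/d_o = 0.640: τ_max = 16T/(π d_o³ (1−k⁴)), so d_o = [16T/(π τ_allow (1−k⁴))]^(1/3) = [16·518.8/(π·3.68×10^7·0.8322)]^(1/3) = 0.04419 m.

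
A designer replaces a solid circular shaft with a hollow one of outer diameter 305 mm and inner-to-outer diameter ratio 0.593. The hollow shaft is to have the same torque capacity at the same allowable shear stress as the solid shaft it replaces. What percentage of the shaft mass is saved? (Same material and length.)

Equal τ_max and T ⇒ the solid shaft needs d_s³ = d_o³(1−k⁴), so d_s = 305·(1−0.593⁴)^(1/3) = 291.9 mm.
Area ratio A_h/A_s = d_o²(1−k²)/d_s² = (1−k²)/(1−k⁴)^(2/3) = 0.7080.
Mass saving = 1 − 0.7080 = 29.2 %.

29.2 %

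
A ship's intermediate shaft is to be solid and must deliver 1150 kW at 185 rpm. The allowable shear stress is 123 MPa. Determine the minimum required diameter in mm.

ω = 2π·185/60 = 19.37 rad/s, so T = P/ω = 1150×10³ / 19.37 = 59360 N·m.
For a solid shaft τ_max = 16T/(πd³), so d = (16T/(π τ_allow))^(1/3) = (16·59360/(π·1.23×10^8))^(1/3) = 0.1350 m.

135 mm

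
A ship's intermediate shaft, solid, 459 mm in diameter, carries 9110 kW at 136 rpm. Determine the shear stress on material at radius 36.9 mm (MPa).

ω = 2π·136/60 = 14.24 rad/s, so T = P/ω = 9110×10³ / 14.24 = 639700 N·m.
J = πd⁴/32 = π(0.459)⁴/32 = 4.358×10^-3 m⁴.
Shear stress varies linearly with radius: τ = T·r/J = 639700 × 0.0369 / 4.358×10^-3 = 5.417×10^6 Pa.

5.42 MPa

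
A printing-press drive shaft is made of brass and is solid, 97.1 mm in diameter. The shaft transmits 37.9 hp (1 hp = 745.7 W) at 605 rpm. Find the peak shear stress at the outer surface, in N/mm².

2.48 N/mm²

ω = 2π·605/60 = 63.36 rad/s, so T = P/ω = 37.9×745.7 / 63.36 = 446.1 N·m.
J = πd⁴/32 = π(0.0971)⁴/32 = 8.727×10^-6 m⁴.
τ_max = T·r/J = 446.1 × 0.0485 / 8.727×10^-6 = 2.482×10^6 Pa.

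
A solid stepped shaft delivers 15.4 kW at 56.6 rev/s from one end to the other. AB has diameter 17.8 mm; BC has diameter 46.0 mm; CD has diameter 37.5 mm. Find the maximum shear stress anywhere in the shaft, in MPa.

39.1 MPa

ω = 2π·56.6 = 355.6 rad/s, so T = P/ω = 15.4×10³ / 355.6 = 43.30 N·m.
Under the same torque, τ_max = 16T/(πd³) is largest where d is smallest — segment AB (d = 17.8 mm).
τ_max = 16·43.30/(π·(0.0178)³) = 3.911×10^7 Pa.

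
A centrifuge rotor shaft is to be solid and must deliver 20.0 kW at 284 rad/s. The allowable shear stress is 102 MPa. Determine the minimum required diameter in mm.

15.2 mm

ω = 284 rad/s, so T = P/ω = 20.0×10³ / 284.0 = 70.42 N·m.
For a solid shaft τ_max = 16T/(πd³), so d = (16T/(π τ_allow))^(1/3) = (16·70.42/(π·1.02×10^8))^(1/3) = 0.01521 m.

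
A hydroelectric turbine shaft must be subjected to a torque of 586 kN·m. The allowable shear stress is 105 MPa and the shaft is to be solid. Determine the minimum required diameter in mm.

For a solid shaft τ_max = 16T/(πd³), so d = (16T/(π τ_allow))^(1/3) = (16·586000/(π·1.05×10^8))^(1/3) = 0.3052 m.

305 mm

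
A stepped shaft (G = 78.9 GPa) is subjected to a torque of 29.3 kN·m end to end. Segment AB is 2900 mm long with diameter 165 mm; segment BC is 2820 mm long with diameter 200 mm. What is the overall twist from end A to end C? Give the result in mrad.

J_AB = π(0.165)⁴/32 = 7.28×10^-5 m⁴; J_BC = π(0.200)⁴/32 = 1.57×10^-4 m⁴.
θ = (T/G)·Σ L_i/J_i = (29300/78.9×10⁹)·(2.90/7.28×10^-5 + 2.82/1.57×10^-4) = 0.02147 rad.

21.5 mrad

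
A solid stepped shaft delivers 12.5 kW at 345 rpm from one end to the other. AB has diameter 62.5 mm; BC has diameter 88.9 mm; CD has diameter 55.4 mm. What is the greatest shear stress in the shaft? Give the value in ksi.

1.50 ksi

ω = 2π·345/60 = 36.13 rad/s, so T = P/ω = 12.5×10³ / 36.13 = 346.0 N·m.
Under the same torque, τ_max = 16T/(πd³) is largest where d is smallest — segment CD (d = 55.4 mm).
τ_max = 16·346.0/(π·(0.0554)³) = 1.036×10^7 Pa.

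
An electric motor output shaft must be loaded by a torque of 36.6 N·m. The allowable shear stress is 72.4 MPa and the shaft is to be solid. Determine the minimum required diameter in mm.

13.7 mm

For a solid shaft τ_max = 16T/(πd³), so d = (16T/(π τ_allow))^(1/3) = (16·36.60/(π·7.24×10^7))^(1/3) = 0.01371 m.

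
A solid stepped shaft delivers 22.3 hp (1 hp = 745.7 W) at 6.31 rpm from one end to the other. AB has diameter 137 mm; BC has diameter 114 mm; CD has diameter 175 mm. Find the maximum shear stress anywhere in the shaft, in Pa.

ω = 2π·6.31/60 = 0.6608 rad/s, so T = P/ω = 22.3×745.7 / 0.6608 = 25170 N·m.
Under the same torque, τ_max = 16T/(πd³) is largest where d is smallest — segment BC (d = 114 mm).
τ_max = 16·25170/(π·(0.114)³) = 8.651×10^7 Pa.

8.65e7 Pa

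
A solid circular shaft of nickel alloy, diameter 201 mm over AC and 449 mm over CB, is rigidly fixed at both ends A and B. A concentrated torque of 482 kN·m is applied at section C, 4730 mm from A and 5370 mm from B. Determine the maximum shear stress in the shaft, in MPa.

Compatibility: T_A·a/J_AC = T_B·b/J_CB with T_A + T_B = T₀.
J_AC = 1.60×10^-4 m⁴, J_CB = 3.99×10^-3 m⁴, so T_A = T₀·(J_AC/a)/((J_AC/a)+(J_CB/b)) = 21020 N·m, T_B = 461000 N·m.
τ in each portion: τ_AC = 1.32×10^7 Pa, τ_CB = 2.59×10^7 Pa; maximum is in CB.
τ_max = T_CB·r/J = 461000·0.225/3.99×10^-3 = 2.594×10^7 Pa.

25.9 MPa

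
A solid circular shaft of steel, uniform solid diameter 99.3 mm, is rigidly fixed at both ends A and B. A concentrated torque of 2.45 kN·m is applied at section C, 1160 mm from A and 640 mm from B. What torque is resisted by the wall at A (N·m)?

With uniform GJ and both ends fixed, compatibility θ_AC = θ_CB gives T_A·a = T_B·b, together with T_A + T_B = T₀.
T_A = T₀·b/(a+b) = 2450·640/1800 = 871.1 N·m; T_B = 1579 N·m.

871 N·m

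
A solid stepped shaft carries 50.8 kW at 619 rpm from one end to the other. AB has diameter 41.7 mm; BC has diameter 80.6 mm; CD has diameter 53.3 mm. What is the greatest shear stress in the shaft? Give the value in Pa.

5.50e7 Pa

ω = 2π·619/60 = 64.82 rad/s, so T = P/ω = 50.8×10³ / 64.82 = 783.7 N·m.
Under the same torque, τ_max = 16T/(πd³) is largest where d is smallest — segment AB (d = 41.7 mm).
τ_max = 16·783.7/(π·(0.0417)³) = 5.504×10^7 Pa.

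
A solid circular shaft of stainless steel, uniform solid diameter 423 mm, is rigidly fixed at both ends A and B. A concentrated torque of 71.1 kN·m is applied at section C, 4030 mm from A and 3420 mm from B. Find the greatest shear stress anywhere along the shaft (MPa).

2.59 MPa

With uniform GJ and both ends fixed, compatibility θ_AC = θ_CB gives T_A·a = T_B·b, together with T_A + T_B = T₀.
T_A = T₀·b/(a+b) = 71100·3420/7450 = 32640 N·m; T_B = 38460 N·m.
τ in each portion: τ_AC = 2.20×10^6 Pa, τ_CB = 2.59×10^6 Pa; maximum is in CB.
τ_max = T_CB·r/J = 38460·0.211/3.14×10^-3 = 2.588×10^6 Pa.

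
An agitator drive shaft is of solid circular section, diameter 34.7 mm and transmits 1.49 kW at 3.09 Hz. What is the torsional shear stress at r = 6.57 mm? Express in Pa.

3.54e6 Pa

ω = 2π·3.09 = 19.42 rad/s, so T = P/ω = 1.49×10³ / 19.42 = 76.74 N·m.
J = πd⁴/32 = π(0.0347)⁴/32 = 1.423×10^-7 m⁴.
Shear stress varies linearly with radius: τ = T·r/J = 76.74 × 0.00657 / 1.423×10^-7 = 3.542×10^6 Pa.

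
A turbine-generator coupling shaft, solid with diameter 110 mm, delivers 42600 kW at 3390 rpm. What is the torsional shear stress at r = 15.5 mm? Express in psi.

ω = 2π·3390/60 = 355.0 rad/s, so T = P/ω = 42600×10³ / 355.0 = 120000 N·m.
J = πd⁴/32 = π(0.110)⁴/32 = 1.437×10^-5 m⁴.
Shear stress varies linearly with radius: τ = T·r/J = 120000 × 0.0155 / 1.437×10^-5 = 1.294×10^8 Pa.

18800 psi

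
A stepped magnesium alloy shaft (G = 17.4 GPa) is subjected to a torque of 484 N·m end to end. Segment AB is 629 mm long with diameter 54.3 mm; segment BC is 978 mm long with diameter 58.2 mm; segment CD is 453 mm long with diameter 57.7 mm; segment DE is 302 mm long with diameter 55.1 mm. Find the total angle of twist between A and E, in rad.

J_AB = π(0.0543)⁴/32 = 8.53×10^-7 m⁴; J_BC = π(0.0582)⁴/32 = 1.13×10^-6 m⁴; J_CD = π(0.0577)⁴/32 = 1.09×10^-6 m⁴; J_DE = π(0.0551)⁴/32 = 9.05×10^-7 m⁴.
θ = (T/G)·Σ L_i/J_i = (484.0/17.4×10⁹)·(0.629/8.53×10^-7 + 0.978/1.13×10^-6 + 0.453/1.09×10^-6 + 0.302/9.05×10^-7) = 0.06551 rad.

0.0655 rad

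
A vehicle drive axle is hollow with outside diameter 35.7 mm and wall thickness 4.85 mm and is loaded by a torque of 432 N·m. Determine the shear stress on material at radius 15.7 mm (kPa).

J = π(d_o⁴ − d_i⁴)/32 = π(0.0357⁴ − 0.0260⁴)/32 = 1.146×10^-7 m⁴.
Shear stress varies linearly with radius: τ = T·r/J = 432.0 × 0.0157 / 1.146×10^-7 = 5.918×10^7 Pa.

59200 kPa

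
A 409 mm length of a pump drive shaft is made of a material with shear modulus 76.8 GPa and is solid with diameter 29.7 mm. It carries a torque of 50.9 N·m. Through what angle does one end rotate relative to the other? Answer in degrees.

0.203°

J = πd⁴/32 = π(0.0297)⁴/32 = 7.639×10^-8 m⁴.
θ = T·L/(G·J) = 50.90 × 0.409 / (76.8×10⁹ × 7.639×10^-8) = 3.549×10^-3 rad.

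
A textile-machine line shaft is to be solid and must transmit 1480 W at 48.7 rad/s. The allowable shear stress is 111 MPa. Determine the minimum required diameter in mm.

11.2 mm

ω = 48.7 rad/s, so T = P/ω = 1480 / 48.70 = 30.39 N·m.
For a solid shaft τ_max = 16T/(πd³), so d = (16T/(π τ_allow))^(1/3) = (16·30.39/(π·1.11×10^8))^(1/3) = 0.01117 m.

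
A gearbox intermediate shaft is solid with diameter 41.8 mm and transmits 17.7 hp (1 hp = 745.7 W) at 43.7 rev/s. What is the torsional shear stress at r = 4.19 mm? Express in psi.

97.5 psi

ω = 2π·43.7 = 274.6 rad/s, so T = P/ω = 17.7×745.7 / 274.6 = 48.07 N·m.
J = πd⁴/32 = π(0.0418)⁴/32 = 2.997×10^-7 m⁴.
Shear stress varies linearly with radius: τ = T·r/J = 48.07 × 0.00419 / 2.997×10^-7 = 6.720×10^5 Pa.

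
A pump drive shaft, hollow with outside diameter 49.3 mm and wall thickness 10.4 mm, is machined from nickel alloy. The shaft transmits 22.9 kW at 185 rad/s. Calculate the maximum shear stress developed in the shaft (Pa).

ω = 185 rad/s, so T = P/ω = 22.9×10³ / 185.0 = 123.8 N·m.
J = π(d_o⁴ − d_i⁴)/32 = π(0.0493⁴ − 0.0285⁴)/32 = 5.152×10^-7 m⁴.
τ_max = T·r/J = 123.8 × 0.0246 / 5.152×10^-7 = 5.923×10^6 Pa.

5.92e6 Pa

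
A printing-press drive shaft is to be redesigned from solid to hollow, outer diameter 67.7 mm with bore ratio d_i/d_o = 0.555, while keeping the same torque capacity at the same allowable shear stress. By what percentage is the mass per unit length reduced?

Equal τ_max and T ⇒ the solid shaft needs d_s³ = d_o³(1−k⁴), so d_s = 67.7·(1−0.555⁴)^(1/3) = 65.49 mm.
Area ratio A_h/A_s = d_o²(1−k²)/d_s² = (1−k²)/(1−k⁴)^(2/3) = 0.7395.
Mass saving = 1 − 0.7395 = 26.0 %.

26.0 %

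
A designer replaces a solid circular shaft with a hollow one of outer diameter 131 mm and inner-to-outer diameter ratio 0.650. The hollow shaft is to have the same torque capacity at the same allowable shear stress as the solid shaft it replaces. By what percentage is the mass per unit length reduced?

34.2 %

Equal τ_max and T ⇒ the solid shaft needs d_s³ = d_o³(1−k⁴), so d_s = 131·(1−0.650⁴)^(1/3) = 122.7 mm.
Area ratio A_h/A_s = d_o²(1−k²)/d_s² = (1−k²)/(1−k⁴)^(2/3) = 0.6584.
Mass saving = 1 − 0.6584 = 34.2 %.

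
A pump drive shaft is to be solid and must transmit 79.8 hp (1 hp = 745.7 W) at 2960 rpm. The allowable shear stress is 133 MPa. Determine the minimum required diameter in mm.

ω = 2π·2960/60 = 310.0 rad/s, so T = P/ω = 79.8×745.7 / 310.0 = 192.0 N·m.
For a solid shaft τ_max = 16T/(πd³), so d = (16T/(π τ_allow))^(1/3) = (16·192.0/(π·1.33×10^8))^(1/3) = 0.01944 m.

19.4 mm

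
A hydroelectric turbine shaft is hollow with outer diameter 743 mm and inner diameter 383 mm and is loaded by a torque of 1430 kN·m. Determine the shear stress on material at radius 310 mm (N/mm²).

J = π(d_o⁴ − d_i⁴)/32 = π(0.743⁴ − 0.383⁴)/32 = 0.02781 m⁴.
Shear stress varies linearly with radius: τ = T·r/J = 1.430e6 × 0.310 / 0.02781 = 1.594×10^7 Pa.

15.9 N/mm²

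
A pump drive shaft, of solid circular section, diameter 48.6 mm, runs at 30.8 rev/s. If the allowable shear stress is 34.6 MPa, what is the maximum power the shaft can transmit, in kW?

151 kW

J = πd⁴/32 = π(0.0486)⁴/32 = 5.477×10^-7 m⁴.
T_max = τ_allow·J/r = 3.46×10^7 × 5.477×10^-7 / 0.0243 = 779.9 N·m.
ω = 2π·30.8 = 193.5 rad/s, so P_max = T_max·ω = 1.509×10^5 W.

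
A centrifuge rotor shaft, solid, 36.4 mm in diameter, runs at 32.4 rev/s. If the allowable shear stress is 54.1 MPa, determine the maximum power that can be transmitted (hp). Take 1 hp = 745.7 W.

J = πd⁴/32 = π(0.0364)⁴/32 = 1.723×10^-7 m⁴.
T_max = τ_allow·J/r = 5.41×10^7 × 1.723×10^-7 / 0.0182 = 512.3 N·m.
ω = 2π·32.4 = 203.6 rad/s, so P_max = T_max·ω = 1.043×10^5 W.

140 hp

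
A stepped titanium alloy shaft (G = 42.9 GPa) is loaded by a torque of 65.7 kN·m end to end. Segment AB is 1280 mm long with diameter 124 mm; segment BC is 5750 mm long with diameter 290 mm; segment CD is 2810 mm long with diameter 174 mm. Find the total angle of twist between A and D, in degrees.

J_AB = π(0.124)⁴/32 = 2.32×10^-5 m⁴; J_BC = π(0.290)⁴/32 = 6.94×10^-4 m⁴; J_CD = π(0.174)⁴/32 = 9.00×10^-5 m⁴.
θ = (T/G)·Σ L_i/J_i = (65700/42.9×10⁹)·(1.28/2.32×10^-5 + 5.75/6.94×10^-4 + 2.81/9.00×10^-5) = 0.1450 rad.

8.31°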